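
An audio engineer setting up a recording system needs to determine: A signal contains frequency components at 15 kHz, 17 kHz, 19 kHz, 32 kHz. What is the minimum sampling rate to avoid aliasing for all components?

The highest frequency component is f_max = 32 kHz.
Nyquist rate = 2 * f_max = 2 * 32 kHz = 64 kHz.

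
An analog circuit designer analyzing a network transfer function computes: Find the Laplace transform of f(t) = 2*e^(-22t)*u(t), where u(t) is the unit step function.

Standard Laplace transform pair:
e^(-at)*u(t) <-> 1/(s+a)
With a = 22: L{2*e^(-22t)*u(t)} = 2/(s+22), ROC: Re(s) > -22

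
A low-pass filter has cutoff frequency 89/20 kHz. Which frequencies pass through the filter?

A low-pass filter passes all frequencies below the cutoff frequency 89/20 kHz and attenuates higher frequencies.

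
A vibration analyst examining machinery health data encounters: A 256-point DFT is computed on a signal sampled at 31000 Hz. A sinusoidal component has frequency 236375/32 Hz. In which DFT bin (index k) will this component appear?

DFT frequency resolution = f_s/N = 31000/256 = 3875/32 Hz
Bin index k = f_signal / resolution = 236375/32 / 3875/32 = 61
The signal frequency 236375/32 Hz falls in DFT bin k = 61.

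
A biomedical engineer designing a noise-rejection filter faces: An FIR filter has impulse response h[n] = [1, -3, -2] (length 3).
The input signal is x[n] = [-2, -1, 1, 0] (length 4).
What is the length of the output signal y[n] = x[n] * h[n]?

For linear convolution, the output length is:
len(y) = len(x) + len(h) - 1 = 4 + 3 - 1 = 6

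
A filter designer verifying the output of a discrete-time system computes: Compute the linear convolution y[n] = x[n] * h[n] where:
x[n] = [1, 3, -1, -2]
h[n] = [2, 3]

y[n] = sum_k x[k]*h[n-k]. Output length = len(x) + len(h) - 1 = 4 + 2 - 1 = 5.
y[0] = 1*2 = 2
y[1] = 3*2 + 1*3 = 9
y[2] = -1*2 + 3*3 = 7
y[3] = -2*2 + -1*3 = -7
y[4] = -2*3 = -6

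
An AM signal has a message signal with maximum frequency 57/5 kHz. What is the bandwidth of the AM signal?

In AM (double-sideband), the bandwidth is twice the message frequency.
BW = 2 * f_m = 2 * 57/5 kHz = 114/5 kHz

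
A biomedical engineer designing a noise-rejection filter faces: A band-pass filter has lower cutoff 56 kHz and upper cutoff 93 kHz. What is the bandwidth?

Bandwidth = f_high - f_low
= 93 kHz - 56 kHz = 37 kHz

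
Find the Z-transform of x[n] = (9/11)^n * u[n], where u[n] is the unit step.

The Z-transform of a^n * u[n] is z/(z-a) for |z| > |a|.
Here a = 9/11, so X(z) = z/(z - (9/11)) = 11z/(11z - 9)
ROC: |z| > 9/11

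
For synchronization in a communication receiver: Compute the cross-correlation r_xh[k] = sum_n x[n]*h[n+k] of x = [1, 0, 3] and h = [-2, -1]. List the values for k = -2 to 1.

Both sequences indexed from 0 and zero outside their support.
Lags with overlap: k = -2 to 1.
  r_xh[-2] = x[2]*h[0] = -6
  r_xh[-1] = x[1]*h[0] + x[2]*h[1] = -3
  r_xh[0] = x[0]*h[0] + x[1]*h[1] = -2
  r_xh[1] = x[0]*h[1] = -1
r_xh = [-6, -3, -2, -1] (for k = -2, ..., 1)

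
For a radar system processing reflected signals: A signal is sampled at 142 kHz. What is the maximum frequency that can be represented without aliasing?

The maximum frequency that can be represented without aliasing
is the Nyquist frequency: f_max = f_s / 2 = 142 kHz / 2 = 71 kHz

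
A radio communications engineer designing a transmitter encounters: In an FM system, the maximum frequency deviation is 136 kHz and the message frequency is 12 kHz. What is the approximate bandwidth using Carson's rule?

Carson's rule: BW = 2*(delta_f + f_m)
= 2*(136 + 12) kHz = 296 kHz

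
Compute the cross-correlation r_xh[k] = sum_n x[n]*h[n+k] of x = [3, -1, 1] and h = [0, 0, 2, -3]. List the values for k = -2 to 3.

Both sequences indexed from 0 and zero outside their support.
Lags with overlap: k = -2 to 3.
  r_xh[-2] = x[2]*h[0] = 0
  r_xh[-1] = x[1]*h[0] + x[2]*h[1] = 0
  r_xh[0] = x[0]*h[0] + x[1]*h[1] + x[2]*h[2] = 2
  r_xh[1] = x[0]*h[1] + x[1]*h[2] + x[2]*h[3] = -5
  r_xh[2] = x[0]*h[2] + x[1]*h[3] = 9
  r_xh[3] = x[0]*h[3] = -9
r_xh = [0, 0, 2, -5, 9, -9] (for k = -2, ..., 3)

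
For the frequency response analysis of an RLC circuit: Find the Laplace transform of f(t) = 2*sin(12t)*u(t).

Standard pair: sin(wt)*u(t) <-> w/(s^2+w^2)
With w = 12: L{2*sin(12t)*u(t)} = 24/(s^2+144)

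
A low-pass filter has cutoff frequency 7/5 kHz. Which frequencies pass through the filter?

A low-pass filter passes all frequencies below the cutoff frequency 7/5 kHz and attenuates higher frequencies.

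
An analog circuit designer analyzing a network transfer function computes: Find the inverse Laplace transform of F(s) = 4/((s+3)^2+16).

Standard pair: w/((s+a)^2+w^2) <-> e^(-at)*sin(wt)*u(t)
With a=3, w=4: f(t) = e^(-3t)*sin(4t)*u(t)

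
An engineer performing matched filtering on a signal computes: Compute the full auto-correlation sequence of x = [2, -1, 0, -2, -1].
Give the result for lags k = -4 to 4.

r_xx[k] = sum_m x[m]*x[m+k], indexed from 0, for k = -4 to 4:
  r_xx[-4] = x[4]*x[0] = -2
  r_xx[-3] = x[3]*x[0] + x[4]*x[1] = -3
  r_xx[-2] = x[2]*x[0] + x[3]*x[1] + x[4]*x[2] = 2
  r_xx[-1] = x[1]*x[0] + x[2]*x[1] + x[3]*x[2] + x[4]*x[3] = 0
  r_xx[0] = x[0]*x[0] + x[1]*x[1] + x[2]*x[2] + x[3]*x[3] + x[4]*x[4] = 10
  r_xx[1] = x[0]*x[1] + x[1]*x[2] + x[2]*x[3] + x[3]*x[4] = 0
  r_xx[2] = x[0]*x[2] + x[1]*x[3] + x[2]*x[4] = 2
  r_xx[3] = x[0]*x[3] + x[1]*x[4] = -3
  r_xx[4] = x[0]*x[4] = -2
r_xx = [-2, -3, 2, 0, 10, 0, 2, -3, -2]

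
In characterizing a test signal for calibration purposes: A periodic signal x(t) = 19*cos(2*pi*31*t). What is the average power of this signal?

Average power of A*cos(wt) is A^2/2.
P = 19^2 / 2 = 361/2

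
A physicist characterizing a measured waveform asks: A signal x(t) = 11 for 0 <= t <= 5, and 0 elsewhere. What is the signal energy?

Energy = integral of |x(t)|^2 dt over the signal duration
= 11^2 * 5 = 121 * 5 = 605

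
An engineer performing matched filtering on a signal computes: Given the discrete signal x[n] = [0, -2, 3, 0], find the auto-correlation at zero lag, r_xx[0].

The auto-correlation at zero lag r_xx[0] equals the signal energy.
r_xx[0] = sum of x[n]^2 = 0^2 + (-2)^2 + 3^2 + 0^2
= 0 + 4 + 9 + 0 = 13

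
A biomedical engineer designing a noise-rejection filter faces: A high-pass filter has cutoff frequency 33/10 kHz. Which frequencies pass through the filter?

A high-pass filter passes all frequencies above the cutoff frequency 33/10 kHz and attenuates lower frequencies.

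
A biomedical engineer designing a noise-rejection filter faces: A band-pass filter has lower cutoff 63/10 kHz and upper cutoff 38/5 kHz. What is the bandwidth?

Bandwidth = f_high - f_low
= 38/5 kHz - 63/10 kHz = 13/10 kHz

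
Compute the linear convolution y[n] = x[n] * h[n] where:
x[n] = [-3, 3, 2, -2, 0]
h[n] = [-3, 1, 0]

y[n] = sum_k x[k]*h[n-k]. Output length = len(x) + len(h) - 1 = 5 + 3 - 1 = 7.
y[0] = -3*-3 = 9
y[1] = 3*-3 + -3*1 = -12
y[2] = 2*-3 + 3*1 + -3*0 = -3
y[3] = -2*-3 + 2*1 + 3*0 = 8
y[4] = 0*-3 + -2*1 + 2*0 = -2
y[5] = 0*1 + -2*0 = 0
y[6] = 0*0 = 0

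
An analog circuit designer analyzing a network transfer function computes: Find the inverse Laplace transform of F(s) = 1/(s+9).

Standard pair: k/(s+a) <-> k*e^(-at)*u(t)
With k=1, a=9: f(t) = e^(-9t)*u(t)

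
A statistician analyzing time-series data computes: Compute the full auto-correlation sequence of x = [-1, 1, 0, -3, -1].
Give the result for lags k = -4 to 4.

r_xx[k] = sum_m x[m]*x[m+k], indexed from 0, for k = -4 to 4:
  r_xx[-4] = x[4]*x[0] = 1
  r_xx[-3] = x[3]*x[0] + x[4]*x[1] = 2
  r_xx[-2] = x[2]*x[0] + x[3]*x[1] + x[4]*x[2] = -3
  r_xx[-1] = x[1]*x[0] + x[2]*x[1] + x[3]*x[2] + x[4]*x[3] = 2
  r_xx[0] = x[0]*x[0] + x[1]*x[1] + x[2]*x[2] + x[3]*x[3] + x[4]*x[4] = 12
  r_xx[1] = x[0]*x[1] + x[1]*x[2] + x[2]*x[3] + x[3]*x[4] = 2
  r_xx[2] = x[0]*x[2] + x[1]*x[3] + x[2]*x[4] = -3
  r_xx[3] = x[0]*x[3] + x[1]*x[4] = 2
  r_xx[4] = x[0]*x[4] = 1
r_xx = [1, 2, -3, 2, 12, 2, -3, 2, 1]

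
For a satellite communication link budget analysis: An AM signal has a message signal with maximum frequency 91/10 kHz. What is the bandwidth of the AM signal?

In AM (double-sideband), the bandwidth is twice the message frequency.
BW = 2 * f_m = 2 * 91/10 kHz = 91/5 kHz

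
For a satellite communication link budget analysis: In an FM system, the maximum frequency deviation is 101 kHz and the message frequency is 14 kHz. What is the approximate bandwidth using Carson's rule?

Carson's rule: BW = 2*(delta_f + f_m)
= 2*(101 + 14) kHz = 230 kHz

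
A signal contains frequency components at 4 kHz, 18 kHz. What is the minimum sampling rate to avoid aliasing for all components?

The highest frequency component is f_max = 18 kHz.
Nyquist rate = 2 * f_max = 2 * 18 kHz = 36 kHz.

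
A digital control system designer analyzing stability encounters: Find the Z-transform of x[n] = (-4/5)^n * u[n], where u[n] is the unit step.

The Z-transform of a^n * u[n] is z/(z-a) for |z| > |a|.
Here a = -4/5, so X(z) = z/(z - (-4/5)) = 5z/(5z + 4)
ROC: |z| > 4/5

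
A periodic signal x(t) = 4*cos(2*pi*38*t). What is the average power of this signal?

Average power of A*cos(wt) is A^2/2.
P = 4^2 / 2 = 16/2 = 8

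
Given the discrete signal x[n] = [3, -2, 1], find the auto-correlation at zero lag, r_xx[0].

The auto-correlation at zero lag r_xx[0] equals the signal energy.
r_xx[0] = sum of x[n]^2 = 3^2 + (-2)^2 + 1^2
= 9 + 4 + 1 = 14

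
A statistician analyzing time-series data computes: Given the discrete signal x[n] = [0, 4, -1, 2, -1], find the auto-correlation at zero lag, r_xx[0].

The auto-correlation at zero lag r_xx[0] equals the signal energy.
r_xx[0] = sum of x[n]^2 = 0^2 + 4^2 + (-1)^2 + 2^2 + (-1)^2
= 0 + 16 + 1 + 4 + 1 = 22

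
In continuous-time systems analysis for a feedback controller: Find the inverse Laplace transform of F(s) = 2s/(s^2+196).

Standard pair: s/(s^2+w^2) <-> cos(wt)*u(t)
With k=2, w=14: f(t) = 2*cos(14t)*u(t)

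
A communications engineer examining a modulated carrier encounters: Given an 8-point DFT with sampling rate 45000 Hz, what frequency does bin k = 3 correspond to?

The frequency of DFT bin k is: f_k = k * f_s / N
f_3 = 3 * 45000 / 8 = 16875 Hz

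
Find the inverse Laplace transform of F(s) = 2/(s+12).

Standard pair: k/(s+a) <-> k*e^(-at)*u(t)
With k=2, a=12: f(t) = 2*e^(-12t)*u(t)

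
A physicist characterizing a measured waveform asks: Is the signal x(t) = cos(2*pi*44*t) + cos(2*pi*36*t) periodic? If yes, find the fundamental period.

f1 = 44 Hz, f2 = 36 Hz
Period T1 = 1/44, T2 = 1/36
Ratio T1/T2 = 36/44, which is rational.
The signal is periodic with fundamental period T = 1/GCD(44,36) = 1/4 s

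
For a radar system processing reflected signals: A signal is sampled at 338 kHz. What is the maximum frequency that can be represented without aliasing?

The maximum frequency that can be represented without aliasing
is the Nyquist frequency: f_max = f_s / 2 = 338 kHz / 2 = 169 kHz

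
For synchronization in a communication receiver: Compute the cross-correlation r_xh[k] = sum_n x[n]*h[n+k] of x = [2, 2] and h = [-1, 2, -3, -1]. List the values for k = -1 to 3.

Both sequences indexed from 0 and zero outside their support.
Lags with overlap: k = -1 to 3.
  r_xh[-1] = x[1]*h[0] = -2
  r_xh[0] = x[0]*h[0] + x[1]*h[1] = 2
  r_xh[1] = x[0]*h[1] + x[1]*h[2] = -2
  r_xh[2] = x[0]*h[2] + x[1]*h[3] = -8
  r_xh[3] = x[0]*h[3] = -2
r_xh = [-2, 2, -2, -8, -2] (for k = -1, ..., 3)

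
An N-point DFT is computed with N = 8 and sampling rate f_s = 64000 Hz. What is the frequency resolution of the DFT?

DFT frequency resolution = f_s / N
= 64000 / 8 = 8000 Hz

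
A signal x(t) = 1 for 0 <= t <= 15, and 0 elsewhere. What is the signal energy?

Energy = integral of |x(t)|^2 dt over the signal duration
= 1^2 * 15 = 1 * 15 = 15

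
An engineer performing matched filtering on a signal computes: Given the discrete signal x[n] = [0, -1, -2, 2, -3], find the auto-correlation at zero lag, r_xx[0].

The auto-correlation at zero lag r_xx[0] equals the signal energy.
r_xx[0] = sum of x[n]^2 = 0^2 + (-1)^2 + (-2)^2 + 2^2 + (-3)^2
= 0 + 1 + 4 + 4 + 9 = 18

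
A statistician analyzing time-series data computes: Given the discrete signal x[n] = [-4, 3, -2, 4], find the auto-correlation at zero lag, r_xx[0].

The auto-correlation at zero lag r_xx[0] equals the signal energy.
r_xx[0] = sum of x[n]^2 = (-4)^2 + 3^2 + (-2)^2 + 4^2
= 16 + 9 + 4 + 16 = 45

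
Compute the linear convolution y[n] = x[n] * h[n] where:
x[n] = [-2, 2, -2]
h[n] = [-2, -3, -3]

y[n] = sum_k x[k]*h[n-k]. Output length = len(x) + len(h) - 1 = 3 + 3 - 1 = 5.
y[0] = -2*-2 = 4
y[1] = 2*-2 + -2*-3 = 2
y[2] = -2*-2 + 2*-3 + -2*-3 = 4
y[3] = -2*-3 + 2*-3 = 0
y[4] = -2*-3 = 6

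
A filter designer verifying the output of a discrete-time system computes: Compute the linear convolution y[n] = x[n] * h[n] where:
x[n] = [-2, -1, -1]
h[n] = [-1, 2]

y[n] = sum_k x[k]*h[n-k]. Output length = len(x) + len(h) - 1 = 3 + 2 - 1 = 4.
y[0] = -2*-1 = 2
y[1] = -1*-1 + -2*2 = -3
y[2] = -1*-1 + -1*2 = -1
y[3] = -1*2 = -2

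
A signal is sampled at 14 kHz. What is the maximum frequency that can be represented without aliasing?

The maximum frequency that can be represented without aliasing
is the Nyquist frequency: f_max = f_s / 2 = 14 kHz / 2 = 7 kHz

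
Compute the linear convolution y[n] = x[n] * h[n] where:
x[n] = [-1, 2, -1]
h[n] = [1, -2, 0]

y[n] = sum_k x[k]*h[n-k]. Output length = len(x) + len(h) - 1 = 3 + 3 - 1 = 5.
y[0] = -1*1 = -1
y[1] = 2*1 + -1*-2 = 4
y[2] = -1*1 + 2*-2 + -1*0 = -5
y[3] = -1*-2 + 2*0 = 2
y[4] = -1*0 = 0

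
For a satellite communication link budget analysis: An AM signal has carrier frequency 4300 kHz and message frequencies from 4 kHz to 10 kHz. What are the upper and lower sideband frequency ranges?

Upper sideband (USB) = fc + [fm_low, fm_high] = 4300 + [4, 10] = [4304, 4310] kHz
Lower sideband (LSB) = fc - [fm_high, fm_low] = 4300 - [10, 4] = [4290, 4296] kHz
Total occupied spectrum: 4290 kHz to 4310 kHz (plus carrier at 4300 kHz)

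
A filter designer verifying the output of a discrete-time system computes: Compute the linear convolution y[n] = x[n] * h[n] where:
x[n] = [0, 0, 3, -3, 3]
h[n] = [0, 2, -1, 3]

y[n] = sum_k x[k]*h[n-k]. Output length = len(x) + len(h) - 1 = 5 + 4 - 1 = 8.
y[0] = 0*0 = 0
y[1] = 0*0 + 0*2 = 0
y[2] = 3*0 + 0*2 + 0*-1 = 0
y[3] = -3*0 + 3*2 + 0*-1 + 0*3 = 6
y[4] = 3*0 + -3*2 + 3*-1 + 0*3 = -9
y[5] = 3*2 + -3*-1 + 3*3 = 18
y[6] = 3*-1 + -3*3 = -12
y[7] = 3*3 = 9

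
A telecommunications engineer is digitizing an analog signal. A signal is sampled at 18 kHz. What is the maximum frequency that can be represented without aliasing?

The maximum frequency that can be represented without aliasing
is the Nyquist frequency: f_max = f_s / 2 = 18 kHz / 2 = 9 kHz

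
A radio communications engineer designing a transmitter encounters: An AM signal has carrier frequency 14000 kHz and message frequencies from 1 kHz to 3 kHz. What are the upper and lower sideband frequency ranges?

Upper sideband (USB) = fc + [fm_low, fm_high] = 14000 + [1, 3] = [14001, 14003] kHz
Lower sideband (LSB) = fc - [fm_high, fm_low] = 14000 - [3, 1] = [13997, 13999] kHz
Total occupied spectrum: 13997 kHz to 14003 kHz (plus carrier at 14000 kHz)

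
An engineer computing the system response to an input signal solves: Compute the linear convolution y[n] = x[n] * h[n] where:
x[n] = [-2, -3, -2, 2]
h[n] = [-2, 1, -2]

y[n] = sum_k x[k]*h[n-k]. Output length = len(x) + len(h) - 1 = 4 + 3 - 1 = 6.
y[0] = -2*-2 = 4
y[1] = -3*-2 + -2*1 = 4
y[2] = -2*-2 + -3*1 + -2*-2 = 5
y[3] = 2*-2 + -2*1 + -3*-2 = 0
y[4] = 2*1 + -2*-2 = 6
y[5] = 2*-2 = -4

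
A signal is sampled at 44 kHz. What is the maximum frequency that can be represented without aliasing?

The maximum frequency that can be represented without aliasing
is the Nyquist frequency: f_max = f_s / 2 = 44 kHz / 2 = 22 kHz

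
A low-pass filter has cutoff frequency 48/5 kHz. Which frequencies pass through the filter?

A low-pass filter passes all frequencies below the cutoff frequency 48/5 kHz and attenuates higher frequencies.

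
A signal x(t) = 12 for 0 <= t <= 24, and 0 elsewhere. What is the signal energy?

Energy = integral of |x(t)|^2 dt over the signal duration
= 12^2 * 24 = 144 * 24 = 3456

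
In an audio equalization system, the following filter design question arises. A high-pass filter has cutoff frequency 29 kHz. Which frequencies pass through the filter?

A high-pass filter passes all frequencies above the cutoff frequency 29 kHz and attenuates lower frequencies.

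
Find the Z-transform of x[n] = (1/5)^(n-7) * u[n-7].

Time-shifting property: if X(z) = Z{x[n]}, then Z{x[n-d]} = z^(-d) * X(z)
X(z) = z/(z - 1/5) for x[n] = (1/5)^n * u[n]
Z{x[n-7]} = z^(-7) * z/(z - 1/5) = z^(-6)/(z - 1/5)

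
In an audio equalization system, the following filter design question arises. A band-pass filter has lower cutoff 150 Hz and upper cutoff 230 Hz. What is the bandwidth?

Bandwidth = f_high - f_low
= 230 Hz - 150 Hz = 80 Hz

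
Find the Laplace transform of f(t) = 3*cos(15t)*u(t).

Standard pair: cos(wt)*u(t) <-> s/(s^2+w^2)
With w = 15: L{3*cos(15t)*u(t)} = 3s/(s^2+225)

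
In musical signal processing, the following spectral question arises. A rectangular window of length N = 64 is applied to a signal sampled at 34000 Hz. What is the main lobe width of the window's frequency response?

For a rectangular window of length N,
the main lobe width in frequency is 2*f_s/N.
= 2*34000/64 = 2125/2 Hz
This determines the minimum frequency separation for resolving two sinusoids.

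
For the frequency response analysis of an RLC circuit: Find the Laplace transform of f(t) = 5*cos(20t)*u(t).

Standard pair: cos(wt)*u(t) <-> s/(s^2+w^2)
With w = 20: L{5*cos(20t)*u(t)} = 5s/(s^2+400)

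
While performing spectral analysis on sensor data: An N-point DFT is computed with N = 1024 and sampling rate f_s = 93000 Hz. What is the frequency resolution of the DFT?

DFT frequency resolution = f_s / N
= 93000 / 1024 = 11625/128 Hz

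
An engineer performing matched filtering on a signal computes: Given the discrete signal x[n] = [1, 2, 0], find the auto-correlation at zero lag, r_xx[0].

The auto-correlation at zero lag r_xx[0] equals the signal energy.
r_xx[0] = sum of x[n]^2 = 1^2 + 2^2 + 0^2
= 1 + 4 + 0 = 5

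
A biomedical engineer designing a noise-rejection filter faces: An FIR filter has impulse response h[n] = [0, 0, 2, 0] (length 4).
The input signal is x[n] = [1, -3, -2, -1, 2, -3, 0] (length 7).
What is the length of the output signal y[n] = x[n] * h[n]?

For linear convolution, the output length is:
len(y) = len(x) + len(h) - 1 = 7 + 4 - 1 = 10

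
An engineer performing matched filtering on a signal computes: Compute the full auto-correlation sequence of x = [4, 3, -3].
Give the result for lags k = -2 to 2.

r_xx[k] = sum_m x[m]*x[m+k], indexed from 0, for k = -2 to 2:
  r_xx[-2] = x[2]*x[0] = -12
  r_xx[-1] = x[1]*x[0] + x[2]*x[1] = 3
  r_xx[0] = x[0]*x[0] + x[1]*x[1] + x[2]*x[2] = 34
  r_xx[1] = x[0]*x[1] + x[1]*x[2] = 3
  r_xx[2] = x[0]*x[2] = -12
r_xx = [-12, 3, 34, 3, -12]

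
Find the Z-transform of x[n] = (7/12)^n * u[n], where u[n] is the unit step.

The Z-transform of a^n * u[n] is z/(z-a) for |z| > |a|.
Here a = 7/12, so X(z) = z/(z - (7/12)) = 12z/(12z - 7)
ROC: |z| > 7/12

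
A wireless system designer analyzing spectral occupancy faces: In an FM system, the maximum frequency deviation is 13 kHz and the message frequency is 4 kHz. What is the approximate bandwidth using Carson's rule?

Carson's rule: BW = 2*(delta_f + f_m)
= 2*(13 + 4) kHz = 34 kHz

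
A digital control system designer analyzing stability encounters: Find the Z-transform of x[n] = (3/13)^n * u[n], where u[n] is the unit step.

The Z-transform of a^n * u[n] is z/(z-a) for |z| > |a|.
Here a = 3/13, so X(z) = z/(z - (3/13)) = 13z/(13z - 3)
ROC: |z| > 3/13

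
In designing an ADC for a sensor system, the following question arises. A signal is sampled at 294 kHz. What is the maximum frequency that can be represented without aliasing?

The maximum frequency that can be represented without aliasing
is the Nyquist frequency: f_max = f_s / 2 = 294 kHz / 2 = 147 kHz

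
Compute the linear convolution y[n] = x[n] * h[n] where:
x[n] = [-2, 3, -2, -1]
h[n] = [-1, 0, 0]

y[n] = sum_k x[k]*h[n-k]. Output length = len(x) + len(h) - 1 = 4 + 3 - 1 = 6.
y[0] = -2*-1 = 2
y[1] = 3*-1 + -2*0 = -3
y[2] = -2*-1 + 3*0 + -2*0 = 2
y[3] = -1*-1 + -2*0 + 3*0 = 1
y[4] = -1*0 + -2*0 = 0
y[5] = -1*0 = 0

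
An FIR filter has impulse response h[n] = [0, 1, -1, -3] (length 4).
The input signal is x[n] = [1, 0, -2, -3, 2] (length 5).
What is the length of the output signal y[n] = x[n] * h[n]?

For linear convolution, the output length is:
len(y) = len(x) + len(h) - 1 = 5 + 4 - 1 = 8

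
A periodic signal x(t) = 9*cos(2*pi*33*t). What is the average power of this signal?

Average power of A*cos(wt) is A^2/2.
P = 9^2 / 2 = 81/2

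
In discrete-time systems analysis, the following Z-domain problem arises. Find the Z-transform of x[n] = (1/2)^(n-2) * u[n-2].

Time-shifting property: if X(z) = Z{x[n]}, then Z{x[n-d]} = z^(-d) * X(z)
X(z) = z/(z - 1/2) for x[n] = (1/2)^n * u[n]
Z{x[n-2]} = z^(-2) * z/(z - 1/2) = z^(-1)/(z - 1/2)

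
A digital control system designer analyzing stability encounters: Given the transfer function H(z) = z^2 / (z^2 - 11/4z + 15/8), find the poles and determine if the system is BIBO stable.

Poles are roots of the denominator: z^2 - 11/4z + 15/8 = 0.
Quadratic formula: z = [-(-11/4) +/- sqrt((-11/4)^2 - 4*(15/8))] / 2
Discriminant = 121/16 - 15/2 = 1/16; sqrt = 1/4.
z = (11/4 +/- 1/4) / 2 => z = 3/2 or z = 5/4.
|p1| = 5/4, |p2| = 3/2.
For BIBO stability, all poles must lie inside the unit circle (|p| < 1).
System is UNSTABLE since at least one |p| >= 1.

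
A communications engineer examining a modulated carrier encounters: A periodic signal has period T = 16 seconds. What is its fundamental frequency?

The fundamental frequency is the reciprocal of the period.
f = 1/T = 1/(16) = 1/16 Hz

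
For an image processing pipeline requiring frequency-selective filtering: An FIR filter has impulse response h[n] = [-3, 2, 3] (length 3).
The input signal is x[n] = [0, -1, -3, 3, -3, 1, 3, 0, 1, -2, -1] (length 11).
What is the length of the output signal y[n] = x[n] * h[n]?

For linear convolution, the output length is:
len(y) = len(x) + len(h) - 1 = 11 + 3 - 1 = 13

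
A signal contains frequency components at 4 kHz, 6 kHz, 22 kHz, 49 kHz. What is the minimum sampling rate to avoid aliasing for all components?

The highest frequency component is f_max = 49 kHz.
Nyquist rate = 2 * f_max = 2 * 49 kHz = 98 kHz.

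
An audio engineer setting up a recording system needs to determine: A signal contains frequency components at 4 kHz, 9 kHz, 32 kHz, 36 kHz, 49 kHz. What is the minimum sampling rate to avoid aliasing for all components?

The highest frequency component is f_max = 49 kHz.
Nyquist rate = 2 * f_max = 2 * 49 kHz = 98 kHz.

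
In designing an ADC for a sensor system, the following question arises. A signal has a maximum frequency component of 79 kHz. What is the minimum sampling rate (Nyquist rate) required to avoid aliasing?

By the Nyquist-Shannon sampling theorem,
the minimum sampling rate (Nyquist rate) must be at least 2 * f_max.
Nyquist rate = 2 * 79 kHz = 158 kHz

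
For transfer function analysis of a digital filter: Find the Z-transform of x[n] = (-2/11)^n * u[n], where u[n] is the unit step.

The Z-transform of a^n * u[n] is z/(z-a) for |z| > |a|.
Here a = -2/11, so X(z) = z/(z - (-2/11)) = 11z/(11z + 2)
ROC: |z| > 2/11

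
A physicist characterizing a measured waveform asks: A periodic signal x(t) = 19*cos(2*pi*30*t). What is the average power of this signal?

Average power of A*cos(wt) is A^2/2.
P = 19^2 / 2 = 361/2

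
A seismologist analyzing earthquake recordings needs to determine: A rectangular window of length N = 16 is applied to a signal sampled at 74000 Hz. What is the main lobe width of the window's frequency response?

For a rectangular window of length N,
the main lobe width in frequency is 2*f_s/N.
= 2*74000/16 = 9250 Hz
This determines the minimum frequency separation for resolving two sinusoids.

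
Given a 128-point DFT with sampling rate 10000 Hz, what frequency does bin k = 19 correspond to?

The frequency of DFT bin k is: f_k = k * f_s / N
f_19 = 19 * 10000 / 128 = 11875/8 Hz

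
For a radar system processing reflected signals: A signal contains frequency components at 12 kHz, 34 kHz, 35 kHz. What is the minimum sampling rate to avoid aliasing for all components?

The highest frequency component is f_max = 35 kHz.
Nyquist rate = 2 * f_max = 2 * 35 kHz = 70 kHz.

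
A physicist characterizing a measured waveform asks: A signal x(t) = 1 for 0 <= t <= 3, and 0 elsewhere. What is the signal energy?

Energy = integral of |x(t)|^2 dt over the signal duration
= 1^2 * 3 = 1 * 3 = 3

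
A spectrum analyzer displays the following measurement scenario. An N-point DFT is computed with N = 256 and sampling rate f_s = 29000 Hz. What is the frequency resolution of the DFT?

DFT frequency resolution = f_s / N
= 29000 / 256 = 3625/32 Hz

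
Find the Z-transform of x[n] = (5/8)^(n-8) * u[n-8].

Time-shifting property: if X(z) = Z{x[n]}, then Z{x[n-d]} = z^(-d) * X(z)
X(z) = z/(z - 5/8) for x[n] = (5/8)^n * u[n]
Z{x[n-8]} = z^(-8) * z/(z - 5/8) = z^(-7)/(z - 5/8)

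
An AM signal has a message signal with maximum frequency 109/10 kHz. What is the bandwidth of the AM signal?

In AM (double-sideband), the bandwidth is twice the message frequency.
BW = 2 * f_m = 2 * 109/10 kHz = 109/5 kHz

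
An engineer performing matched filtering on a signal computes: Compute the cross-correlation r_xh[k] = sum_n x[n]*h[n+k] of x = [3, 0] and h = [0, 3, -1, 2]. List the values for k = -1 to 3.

Both sequences indexed from 0 and zero outside their support.
Lags with overlap: k = -1 to 3.
  r_xh[-1] = x[1]*h[0] = 0
  r_xh[0] = x[0]*h[0] + x[1]*h[1] = 0
  r_xh[1] = x[0]*h[1] + x[1]*h[2] = 9
  r_xh[2] = x[0]*h[2] + x[1]*h[3] = -3
  r_xh[3] = x[0]*h[3] = 6
r_xh = [0, 0, 9, -3, 6] (for k = -1, ..., 3)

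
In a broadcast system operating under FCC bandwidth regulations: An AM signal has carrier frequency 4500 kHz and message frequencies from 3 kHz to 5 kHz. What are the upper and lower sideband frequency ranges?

Upper sideband (USB) = fc + [fm_low, fm_high] = 4500 + [3, 5] = [4503, 4505] kHz
Lower sideband (LSB) = fc - [fm_high, fm_low] = 4500 - [5, 3] = [4495, 4497] kHz
Total occupied spectrum: 4495 kHz to 4505 kHz (plus carrier at 4500 kHz)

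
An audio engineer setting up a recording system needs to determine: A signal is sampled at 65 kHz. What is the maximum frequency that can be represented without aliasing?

The maximum frequency that can be represented without aliasing
is the Nyquist frequency: f_max = f_s / 2 = 65 kHz / 2 = 65/2 kHz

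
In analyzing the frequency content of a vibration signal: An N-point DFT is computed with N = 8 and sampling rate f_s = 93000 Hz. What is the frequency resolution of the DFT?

DFT frequency resolution = f_s / N
= 93000 / 8 = 11625 Hz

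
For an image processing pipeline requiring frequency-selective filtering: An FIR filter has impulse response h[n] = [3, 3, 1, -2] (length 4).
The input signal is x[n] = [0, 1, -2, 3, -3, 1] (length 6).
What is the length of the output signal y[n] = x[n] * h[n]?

For linear convolution, the output length is:
len(y) = len(x) + len(h) - 1 = 6 + 4 - 1 = 9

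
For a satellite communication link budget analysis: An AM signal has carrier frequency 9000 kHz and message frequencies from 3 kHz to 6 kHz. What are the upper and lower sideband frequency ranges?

Upper sideband (USB) = fc + [fm_low, fm_high] = 9000 + [3, 6] = [9003, 9006] kHz
Lower sideband (LSB) = fc - [fm_high, fm_low] = 9000 - [6, 3] = [8994, 8997] kHz
Total occupied spectrum: 8994 kHz to 9006 kHz (plus carrier at 9000 kHz)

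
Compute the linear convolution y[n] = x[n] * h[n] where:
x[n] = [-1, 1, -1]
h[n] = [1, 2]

y[n] = sum_k x[k]*h[n-k]. Output length = len(x) + len(h) - 1 = 3 + 2 - 1 = 4.
y[0] = -1*1 = -1
y[1] = 1*1 + -1*2 = -1
y[2] = -1*1 + 1*2 = 1
y[3] = -1*2 = -2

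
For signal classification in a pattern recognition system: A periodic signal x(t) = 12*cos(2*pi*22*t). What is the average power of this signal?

Average power of A*cos(wt) is A^2/2.
P = 12^2 / 2 = 144/2 = 72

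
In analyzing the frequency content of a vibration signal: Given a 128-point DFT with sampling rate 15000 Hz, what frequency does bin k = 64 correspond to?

The frequency of DFT bin k is: f_k = k * f_s / N
f_64 = 64 * 15000 / 128 = 7500 Hz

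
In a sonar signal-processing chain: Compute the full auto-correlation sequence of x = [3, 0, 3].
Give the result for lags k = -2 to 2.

r_xx[k] = sum_m x[m]*x[m+k], indexed from 0, for k = -2 to 2:
  r_xx[-2] = x[2]*x[0] = 9
  r_xx[-1] = x[1]*x[0] + x[2]*x[1] = 0
  r_xx[0] = x[0]*x[0] + x[1]*x[1] + x[2]*x[2] = 18
  r_xx[1] = x[0]*x[1] + x[1]*x[2] = 0
  r_xx[2] = x[0]*x[2] = 9
r_xx = [9, 0, 18, 0, 9]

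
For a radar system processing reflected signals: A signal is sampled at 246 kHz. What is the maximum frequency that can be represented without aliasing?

The maximum frequency that can be represented without aliasing
is the Nyquist frequency: f_max = f_s / 2 = 246 kHz / 2 = 123 kHz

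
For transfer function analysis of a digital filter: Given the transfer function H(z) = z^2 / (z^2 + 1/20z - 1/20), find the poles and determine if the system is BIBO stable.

Poles are roots of the denominator: z^2 + 1/20z - 1/20 = 0.
Quadratic formula: z = [-(1/20) +/- sqrt((1/20)^2 - 4*(-1/20))] / 2
Discriminant = 1/400 + 1/5 = 81/400; sqrt = 9/20.
z = (-1/20 +/- 9/20) / 2 => z = 1/5 or z = -1/4.
|p1| = 1/5, |p2| = 1/4.
For BIBO stability, all poles must lie inside the unit circle (|p| < 1).
System is STABLE since both |p| < 1.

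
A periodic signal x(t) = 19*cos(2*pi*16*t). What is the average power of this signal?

Average power of A*cos(wt) is A^2/2.
P = 19^2 / 2 = 361/2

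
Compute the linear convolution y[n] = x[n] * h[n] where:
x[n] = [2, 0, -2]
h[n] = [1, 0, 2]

y[n] = sum_k x[k]*h[n-k]. Output length = len(x) + len(h) - 1 = 3 + 3 - 1 = 5.
y[0] = 2*1 = 2
y[1] = 0*1 + 2*0 = 0
y[2] = -2*1 + 0*0 + 2*2 = 2
y[3] = -2*0 + 0*2 = 0
y[4] = -2*2 = -4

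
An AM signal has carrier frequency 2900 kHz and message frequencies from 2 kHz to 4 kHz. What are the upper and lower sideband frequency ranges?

Upper sideband (USB) = fc + [fm_low, fm_high] = 2900 + [2, 4] = [2902, 2904] kHz
Lower sideband (LSB) = fc - [fm_high, fm_low] = 2900 - [4, 2] = [2896, 2898] kHz
Total occupied spectrum: 2896 kHz to 2904 kHz (plus carrier at 2900 kHz)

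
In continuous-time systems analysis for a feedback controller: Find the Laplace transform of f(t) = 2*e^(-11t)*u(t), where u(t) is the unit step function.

Standard Laplace transform pair:
e^(-at)*u(t) <-> 1/(s+a)
With a = 11: L{2*e^(-11t)*u(t)} = 2/(s+11), ROC: Re(s) > -11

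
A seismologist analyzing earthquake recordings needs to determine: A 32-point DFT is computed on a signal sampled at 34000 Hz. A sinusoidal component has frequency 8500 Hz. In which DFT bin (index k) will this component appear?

DFT frequency resolution = f_s/N = 34000/32 = 2125/2 Hz
Bin index k = f_signal / resolution = 8500 / 2125/2 = 8
The signal frequency 8500 Hz falls in DFT bin k = 8.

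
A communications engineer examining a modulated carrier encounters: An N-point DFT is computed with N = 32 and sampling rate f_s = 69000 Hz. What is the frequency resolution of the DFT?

DFT frequency resolution = f_s / N
= 69000 / 32 = 8625/4 Hz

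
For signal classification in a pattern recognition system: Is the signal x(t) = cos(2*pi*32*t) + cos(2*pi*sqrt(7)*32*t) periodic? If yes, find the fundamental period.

f1 = 32 Hz, f2 = 32*sqrt(7) Hz
Ratio f2/f1 = sqrt(7), which is irrational.
Since the frequency ratio is irrational, no common period exists.
The signal is not periodic.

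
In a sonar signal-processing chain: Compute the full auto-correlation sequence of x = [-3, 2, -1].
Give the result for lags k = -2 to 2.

r_xx[k] = sum_m x[m]*x[m+k], indexed from 0, for k = -2 to 2:
  r_xx[-2] = x[2]*x[0] = 3
  r_xx[-1] = x[1]*x[0] + x[2]*x[1] = -8
  r_xx[0] = x[0]*x[0] + x[1]*x[1] + x[2]*x[2] = 14
  r_xx[1] = x[0]*x[1] + x[1]*x[2] = -8
  r_xx[2] = x[0]*x[2] = 3
r_xx = [3, -8, 14, -8, 3]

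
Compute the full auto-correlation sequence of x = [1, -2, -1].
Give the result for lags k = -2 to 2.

r_xx[k] = sum_m x[m]*x[m+k], indexed from 0, for k = -2 to 2:
  r_xx[-2] = x[2]*x[0] = -1
  r_xx[-1] = x[1]*x[0] + x[2]*x[1] = 0
  r_xx[0] = x[0]*x[0] + x[1]*x[1] + x[2]*x[2] = 6
  r_xx[1] = x[0]*x[1] + x[1]*x[2] = 0
  r_xx[2] = x[0]*x[2] = -1
r_xx = [-1, 0, 6, 0, -1]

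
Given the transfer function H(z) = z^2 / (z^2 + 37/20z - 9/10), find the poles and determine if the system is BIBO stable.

Poles are roots of the denominator: z^2 + 37/20z - 9/10 = 0.
Quadratic formula: z = [-(37/20) +/- sqrt((37/20)^2 - 4*(-9/10))] / 2
Discriminant = 1369/400 + 18/5 = 2809/400; sqrt = 53/20.
z = (-37/20 +/- 53/20) / 2 => z = 2/5 or z = -9/4.
|p1| = 9/4, |p2| = 2/5.
For BIBO stability, all poles must lie inside the unit circle (|p| < 1).
System is UNSTABLE since at least one |p| >= 1.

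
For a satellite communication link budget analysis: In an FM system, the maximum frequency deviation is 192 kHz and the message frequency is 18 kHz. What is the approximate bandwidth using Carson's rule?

Carson's rule: BW = 2*(delta_f + f_m)
= 2*(192 + 18) kHz = 420 kHz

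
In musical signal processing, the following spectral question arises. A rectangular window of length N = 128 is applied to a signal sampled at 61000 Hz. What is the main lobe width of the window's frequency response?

For a rectangular window of length N,
the main lobe width in frequency is 2*f_s/N.
= 2*61000/128 = 7625/8 Hz
This determines the minimum frequency separation for resolving two sinusoids.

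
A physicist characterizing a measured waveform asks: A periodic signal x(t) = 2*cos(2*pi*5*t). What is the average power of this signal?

Average power of A*cos(wt) is A^2/2.
P = 2^2 / 2 = 4/2 = 2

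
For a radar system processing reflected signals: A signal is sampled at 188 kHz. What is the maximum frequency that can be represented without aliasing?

The maximum frequency that can be represented without aliasing
is the Nyquist frequency: f_max = f_s / 2 = 188 kHz / 2 = 94 kHz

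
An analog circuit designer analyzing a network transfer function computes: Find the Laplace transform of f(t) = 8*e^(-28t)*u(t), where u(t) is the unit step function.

Standard Laplace transform pair:
e^(-at)*u(t) <-> 1/(s+a)
With a = 28: L{8*e^(-28t)*u(t)} = 8/(s+28), ROC: Re(s) > -28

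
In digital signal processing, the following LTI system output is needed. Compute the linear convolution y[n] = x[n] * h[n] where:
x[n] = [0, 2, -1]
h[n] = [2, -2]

y[n] = sum_k x[k]*h[n-k]. Output length = len(x) + len(h) - 1 = 3 + 2 - 1 = 4.
y[0] = 0*2 = 0
y[1] = 2*2 + 0*-2 = 4
y[2] = -1*2 + 2*-2 = -6
y[3] = -1*-2 = 2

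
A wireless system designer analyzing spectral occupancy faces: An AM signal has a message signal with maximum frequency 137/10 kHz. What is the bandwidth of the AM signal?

In AM (double-sideband), the bandwidth is twice the message frequency.
BW = 2 * f_m = 2 * 137/10 kHz = 137/5 kHz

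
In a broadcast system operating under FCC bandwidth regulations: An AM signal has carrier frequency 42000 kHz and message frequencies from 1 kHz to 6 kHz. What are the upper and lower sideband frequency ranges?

Upper sideband (USB) = fc + [fm_low, fm_high] = 42000 + [1, 6] = [42001, 42006] kHz
Lower sideband (LSB) = fc - [fm_high, fm_low] = 42000 - [6, 1] = [41994, 41999] kHz
Total occupied spectrum: 41994 kHz to 42006 kHz (plus carrier at 42000 kHz)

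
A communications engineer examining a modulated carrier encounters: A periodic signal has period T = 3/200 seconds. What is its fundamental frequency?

The fundamental frequency is the reciprocal of the period.
f = 1/T = 1/(3/200) = 200/3 Hz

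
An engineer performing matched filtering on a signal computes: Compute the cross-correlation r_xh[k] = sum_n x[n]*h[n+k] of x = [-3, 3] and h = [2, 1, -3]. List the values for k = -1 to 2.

Both sequences indexed from 0 and zero outside their support.
Lags with overlap: k = -1 to 2.
  r_xh[-1] = x[1]*h[0] = 6
  r_xh[0] = x[0]*h[0] + x[1]*h[1] = -3
  r_xh[1] = x[0]*h[1] + x[1]*h[2] = -12
  r_xh[2] = x[0]*h[2] = 9
r_xh = [6, -3, -12, 9] (for k = -1, ..., 2)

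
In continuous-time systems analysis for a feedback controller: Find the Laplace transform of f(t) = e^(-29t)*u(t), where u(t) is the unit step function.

Standard Laplace transform pair:
e^(-at)*u(t) <-> 1/(s+a)
With a = 29: L{e^(-29t)*u(t)} = 1/(s+29), ROC: Re(s) > -29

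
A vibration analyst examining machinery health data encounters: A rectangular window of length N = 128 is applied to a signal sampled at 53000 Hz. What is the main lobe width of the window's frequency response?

For a rectangular window of length N,
the main lobe width in frequency is 2*f_s/N.
= 2*53000/128 = 6625/8 Hz
This determines the minimum frequency separation for resolving two sinusoids.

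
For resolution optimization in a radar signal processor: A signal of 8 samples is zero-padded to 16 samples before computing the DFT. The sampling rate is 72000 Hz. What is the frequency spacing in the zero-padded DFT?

Original DFT: N = 8, resolution = f_s/N = 72000/8 = 9000 Hz
Zero-padded DFT: N = 16, resolution = f_s/N = 72000/16 = 4500 Hz
Zero-padding interpolates the spectrum (finer frequency grid)
but does NOT improve the true spectral resolution (ability to resolve close frequencies).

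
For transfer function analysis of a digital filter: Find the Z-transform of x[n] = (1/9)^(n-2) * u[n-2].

Time-shifting property: if X(z) = Z{x[n]}, then Z{x[n-d]} = z^(-d) * X(z)
X(z) = z/(z - 1/9) for x[n] = (1/9)^n * u[n]
Z{x[n-2]} = z^(-2) * z/(z - 1/9) = z^(-1)/(z - 1/9)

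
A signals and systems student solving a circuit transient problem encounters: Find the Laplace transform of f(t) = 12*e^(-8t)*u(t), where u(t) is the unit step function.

Standard Laplace transform pair:
e^(-at)*u(t) <-> 1/(s+a)
With a = 8: L{12*e^(-8t)*u(t)} = 12/(s+8), ROC: Re(s) > -8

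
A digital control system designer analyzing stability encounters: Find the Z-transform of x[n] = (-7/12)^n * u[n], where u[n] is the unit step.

The Z-transform of a^n * u[n] is z/(z-a) for |z| > |a|.
Here a = -7/12, so X(z) = z/(z - (-7/12)) = 12z/(12z + 7)
ROC: |z| > 7/12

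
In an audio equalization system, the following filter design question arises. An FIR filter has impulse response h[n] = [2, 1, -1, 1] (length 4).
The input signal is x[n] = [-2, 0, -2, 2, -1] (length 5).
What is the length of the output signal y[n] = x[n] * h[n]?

For linear convolution, the output length is:
len(y) = len(x) + len(h) - 1 = 5 + 4 - 1 = 8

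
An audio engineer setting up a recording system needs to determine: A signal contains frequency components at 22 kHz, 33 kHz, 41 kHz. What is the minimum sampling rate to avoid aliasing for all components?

The highest frequency component is f_max = 41 kHz.
Nyquist rate = 2 * f_max = 2 * 41 kHz = 82 kHz.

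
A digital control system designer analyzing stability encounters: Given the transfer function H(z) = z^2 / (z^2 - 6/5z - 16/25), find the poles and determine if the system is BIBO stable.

Poles are roots of the denominator: z^2 - 6/5z - 16/25 = 0.
Quadratic formula: z = [-(-6/5) +/- sqrt((-6/5)^2 - 4*(-16/25))] / 2
Discriminant = 36/25 + 64/25 = 4; sqrt = 2.
z = (6/5 +/- 2) / 2 => z = 8/5 or z = -2/5.
|p1| = 8/5, |p2| = 2/5.
For BIBO stability, all poles must lie inside the unit circle (|p| < 1).
System is UNSTABLE since at least one |p| >= 1.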